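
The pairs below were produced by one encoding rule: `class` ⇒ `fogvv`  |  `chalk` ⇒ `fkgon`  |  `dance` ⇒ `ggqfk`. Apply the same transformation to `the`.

Two shifts are in play — +6 for a/e/i/o/u, +3 for every other letter.
For the: t(cons)+3=w, h(cons)+3=k, e(vowel)+6=k.

wkk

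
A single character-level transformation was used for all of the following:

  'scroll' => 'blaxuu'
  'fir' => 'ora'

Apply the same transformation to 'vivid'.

ererm

Compare letters: s→b is +9, c→l is +9, r→a is +9 — a constant shift. Each letter is shifted forward by 9 in the alphabet (a Caesar shift of +9).
For vivid: v+9=e, i+9=r, v+9=e, i+9=r, d+9=m.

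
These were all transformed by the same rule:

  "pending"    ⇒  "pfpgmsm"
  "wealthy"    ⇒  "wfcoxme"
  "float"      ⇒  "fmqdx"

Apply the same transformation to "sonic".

In pending: p→p is +0, e→f is +1, n→p is +2, d→g is +3 — the shift increases by 1 each position. Letter i (0-indexed) is shifted by i+0, so successive shifts are 0, 1, 2, ….
On sonic: s+0=s, o+1=p, n+2=p, i+3=l, c+4=g.

spplg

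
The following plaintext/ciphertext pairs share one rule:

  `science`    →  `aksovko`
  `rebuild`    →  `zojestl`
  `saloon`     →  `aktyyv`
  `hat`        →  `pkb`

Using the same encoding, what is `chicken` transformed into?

kpsksov

The shift depends on letter class: consonant s→a is +8, but vowel i→s is +10. Vowels shift forward by 10 and consonants shift forward by 8.
Applying it to chicken: c(cons)+8=k, h(cons)+8=p, i(vowel)+10=s, c(cons)+8=k, k(cons)+8=s, e(vowel)+10=o, n(cons)+8=v.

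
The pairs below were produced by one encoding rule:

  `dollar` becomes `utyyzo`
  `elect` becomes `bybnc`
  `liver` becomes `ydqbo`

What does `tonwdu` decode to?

d(3)→u(20) and o(14)→t(19) fit y≡7x+25 (mod 26); the inverse of 7 mod 26 is 15. Treating letters as 0–25, the rule is x ↦ 7x + 25 (mod 26).
Undoing it on tonwdu: t(19)→15·(19−25)≡14=o; o(14)→15·(14−25)≡17=r; n(13)→15·(13−25)≡2=c; w(22)→15·(22−25)≡7=h; d(3)→15·(3−25)≡8=i; u(20)→15·(20−25)≡3=d (all mod 26).

orchid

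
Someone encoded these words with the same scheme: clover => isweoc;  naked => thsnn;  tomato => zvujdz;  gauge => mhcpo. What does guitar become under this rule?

mbqckc

In clover: c→i is +6, l→s is +7, o→w is +8, v→e is +9 — the shift increases by 1 each position. The shift increases by 1 at each position, starting from +6: 6, 7, 8, ….
For guitar: g+6=m, u+7=b, i+8=q, t+9=c, a+10=k, r+11=c.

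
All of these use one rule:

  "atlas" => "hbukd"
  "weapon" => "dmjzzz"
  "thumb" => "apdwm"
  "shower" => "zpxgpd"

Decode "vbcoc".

In atlas: a→h is +7, t→b is +8, l→u is +9, a→k is +10 — the shift increases by 1 each position. Letter i (0-indexed) is shifted by i+7, so successive shifts are 7, 8, 9, ….
Reversing it on vbcoc: v−7=o, b−8=t, c−9=t, o−10=e, c−11=r.

otter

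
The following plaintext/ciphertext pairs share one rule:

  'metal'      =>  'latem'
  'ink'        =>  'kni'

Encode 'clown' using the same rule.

The output letters match the input read backwards: metal reversed is latem. The word is simply reversed.
Applying it to clown: reverse → nwolc.

nwolc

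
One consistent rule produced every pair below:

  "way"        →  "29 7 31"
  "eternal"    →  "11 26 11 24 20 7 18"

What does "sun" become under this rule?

25 27 20

w is letter #23 and maps to 29: an offset of 6. Letters become their 1-based position plus 6 (so a→7, b→8, …).
Applying it to sun: s=19→25, u=21→27, n=14→20.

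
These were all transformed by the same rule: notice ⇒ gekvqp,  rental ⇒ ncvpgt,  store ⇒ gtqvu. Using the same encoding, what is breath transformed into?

The word is reversed, then every letter is shifted forward by 2.
On breath: reverse → htaerb; then shift: h+2=j, t+2=v, a+2=c, e+2=g, r+2=t, b+2=d.

jvcgtd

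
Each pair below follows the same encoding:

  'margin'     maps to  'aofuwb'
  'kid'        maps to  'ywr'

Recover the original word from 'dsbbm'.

penny

Compare letters: m→a is +14, a→o is +14, r→f is +14 — a constant shift. This is a Caesar cipher with shift 14.
Reversing it on dsbbm: d−14=p, s−14=e, b−14=n, b−14=n, m−14=y.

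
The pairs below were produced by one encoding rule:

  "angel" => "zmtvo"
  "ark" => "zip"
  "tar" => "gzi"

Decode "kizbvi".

Each pair mirrors across the alphabet (a↔z, n↔m, g↔t): positions sum to 25. This is the alphabet-reversal cipher (Atbash): a becomes z, b becomes y, etc.
Reversing it on kizbvi: k↔p, i↔r, z↔a, b↔y, v↔e, i↔r.

prayer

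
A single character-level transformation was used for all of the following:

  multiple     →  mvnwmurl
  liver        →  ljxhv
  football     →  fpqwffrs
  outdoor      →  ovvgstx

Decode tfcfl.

teach

In multiple: m→m is +0, u→v is +1, l→n is +2, t→w is +3 — the shift increases by 1 each position. Letter i (0-indexed) is shifted by i+0, so successive shifts are 0, 1, 2, ….
Reversing it on tfcfl: t−0=t, f−1=e, c−2=a, f−3=c, l−4=h.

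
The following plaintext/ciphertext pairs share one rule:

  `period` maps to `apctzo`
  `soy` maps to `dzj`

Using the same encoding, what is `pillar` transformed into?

atwwlc

Compare letters: p→a is +11, e→p is +11, r→c is +11 — a constant shift. Each letter is shifted forward by 11 in the alphabet (a Caesar shift of +11).
For pillar: p+11=a, i+11=t, l+11=w, l+11=w, a+11=l, r+11=c.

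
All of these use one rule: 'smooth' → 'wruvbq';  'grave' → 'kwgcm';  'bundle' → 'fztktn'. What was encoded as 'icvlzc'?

In smooth: s→w is +4, m→r is +5, o→u is +6, o→v is +7 — the shift increases by 1 each position. Each letter shifts forward by (position + 4), i.e. 4, 5, 6, … — the shift grows by one for each successive letter.
Undoing it on icvlzc: i−4=e, c−5=x, v−6=p, l−7=e, z−8=r, c−9=t.

expert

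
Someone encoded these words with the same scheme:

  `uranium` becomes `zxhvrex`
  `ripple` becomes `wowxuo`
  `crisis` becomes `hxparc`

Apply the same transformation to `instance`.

In uranium: u→z is +5, r→x is +6, a→h is +7, n→v is +8 — the shift increases by 1 each position. Letter i (0-indexed) is shifted by i+5, so successive shifts are 5, 6, 7, ….
Applying it to instance: i+5=n, n+6=t, s+7=z, t+8=b, a+9=j, n+10=x, c+11=n, e+12=q.

ntzbjxnq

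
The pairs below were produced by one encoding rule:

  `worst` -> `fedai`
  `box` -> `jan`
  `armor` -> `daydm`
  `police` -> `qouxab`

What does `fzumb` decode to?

The output letters match the input read backwards, each shifted +12: worst reversed is tsrow. Two steps: reverse the string, then apply a Caesar shift of +12.
Reversing it on fzumb: shift back: f−12=t, z−12=n, u−12=i, m−12=a, b−12=p → tniap; then reverse → paint.

paint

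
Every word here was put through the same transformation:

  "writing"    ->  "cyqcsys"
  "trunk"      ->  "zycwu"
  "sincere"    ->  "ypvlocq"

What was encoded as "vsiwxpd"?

The shift increases by 1 at each position, starting from +6: 6, 7, 8, ….
Decoding vsiwxpd: v−6=p, s−7=l, i−8=a, w−9=n, x−10=n, p−11=e, d−12=r.

planner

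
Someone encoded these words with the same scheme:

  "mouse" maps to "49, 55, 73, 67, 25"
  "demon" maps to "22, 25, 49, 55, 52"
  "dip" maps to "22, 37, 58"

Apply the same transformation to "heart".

34, 25, 13, 64, 70

m(#13)→49 and o(#15)→55: differences scale by 3, so n = 3·pos + 10. The formula is n = 3×(alphabet index, a=1) + 10.
Applying it to heart: h=8→34, e=5→25, a=1→13, r=18→64, t=20→70.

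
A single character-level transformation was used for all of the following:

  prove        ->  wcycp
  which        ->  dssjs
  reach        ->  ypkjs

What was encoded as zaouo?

Shifts by position in prove: pos 0: p→w (+7), pos 1: r→c (+11), pos 2: o→y (+10), pos 3: v→c (+7), pos 4: e→p (+11) — repeating every 3. The shifts repeat in a cycle of length 3: positions 0,1,… shift by +7, +11, +10, then the pattern repeats.
Decoding zaouo: z−7=s, a−11=p, o−10=e, u−7=n, o−11=d.

spend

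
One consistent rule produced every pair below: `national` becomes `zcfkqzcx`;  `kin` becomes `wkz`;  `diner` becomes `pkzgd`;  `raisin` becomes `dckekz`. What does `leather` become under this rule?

xgcftgd

The shift depends on letter class: consonant n→z is +12, but vowel a→c is +2. Two shifts are in play — +2 for a/e/i/o/u, +12 for every other letter.
Applying it to leather: l(cons)+12=x, e(vowel)+2=g, a(vowel)+2=c, t(cons)+12=f, h(cons)+12=t, e(vowel)+2=g, r(cons)+12=d.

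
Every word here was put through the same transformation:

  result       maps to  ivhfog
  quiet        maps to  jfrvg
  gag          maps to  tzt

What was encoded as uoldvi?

This is the alphabet-reversal cipher (Atbash): a becomes z, b becomes y, etc.
Decoding uoldvi: u↔f, o↔l, l↔o, d↔w, v↔e, i↔r.

flower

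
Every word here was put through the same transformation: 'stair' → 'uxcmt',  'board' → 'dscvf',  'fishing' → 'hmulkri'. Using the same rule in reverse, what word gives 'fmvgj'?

A repeating key of period 2 is used — shifts +2, +4 over and over.
Reversing it on fmvgj: f−2=d, m−4=i, v−2=t, g−4=c, j−2=h.

ditch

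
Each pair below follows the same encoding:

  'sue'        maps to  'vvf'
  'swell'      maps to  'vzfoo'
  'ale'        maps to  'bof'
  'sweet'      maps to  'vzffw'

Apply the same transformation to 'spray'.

vsubb

The shift depends on letter class: consonant s→v is +3, but vowel u→v is +1. Vowels shift forward by 1 and consonants shift forward by 3.
For spray: s(cons)+3=v, p(cons)+3=s, r(cons)+3=u, a(vowel)+1=b, y(cons)+3=b.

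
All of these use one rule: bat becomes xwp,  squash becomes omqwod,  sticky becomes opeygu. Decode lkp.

Compare letters: b→x is +22, a→w is +22, t→p is +22 — a constant shift. Each letter is shifted forward by 22 in the alphabet (a Caesar shift of +22).
Reversing it on lkp: l−22=p, k−22=o, p−22=t.

pot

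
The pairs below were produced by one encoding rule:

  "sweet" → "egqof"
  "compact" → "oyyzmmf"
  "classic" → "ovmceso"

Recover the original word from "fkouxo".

tackle

Shifts by position in sweet: pos 0: s→e (+12), pos 1: w→g (+10), pos 2: e→q (+12), pos 3: e→o (+10) — repeating every 2. A repeating key of period 2 is used — shifts +12, +10 over and over.
Undoing it on fkouxo: f−12=t, k−10=a, o−12=c, u−10=k, x−12=l, o−10=e.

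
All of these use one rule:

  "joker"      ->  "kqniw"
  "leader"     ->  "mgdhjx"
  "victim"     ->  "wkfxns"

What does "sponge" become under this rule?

trrrlk

In joker: j→k is +1, o→q is +2, k→n is +3, e→i is +4 — the shift increases by 1 each position. Letter i (0-indexed) is shifted by i+1, so successive shifts are 1, 2, 3, ….
Applying it to sponge: s+1=t, p+2=r, o+3=r, n+4=r, g+5=l, e+6=k.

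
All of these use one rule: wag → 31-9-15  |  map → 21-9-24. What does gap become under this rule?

w is letter #23 and maps to 31: an offset of 8. Each letter is replaced by its alphabet position (a=1..z=26) + 8.
For gap: g=7→15, a=1→9, p=16→24.

15-9-24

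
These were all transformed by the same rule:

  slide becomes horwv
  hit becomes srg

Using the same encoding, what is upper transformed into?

Each pair mirrors across the alphabet (s↔h, l↔o, i↔r): positions sum to 25. Letters are reflected about the middle of the alphabet (position → 25−position): Atbash.
On upper: u↔f, p↔k, p↔k, e↔v, r↔i.

fkkvi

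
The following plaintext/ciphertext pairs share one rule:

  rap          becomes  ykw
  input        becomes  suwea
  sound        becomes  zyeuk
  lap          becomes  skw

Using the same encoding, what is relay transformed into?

yoskf

The rule splits by letter class: vowels +10, consonants +7.
Applying it to relay: r(cons)+7=y, e(vowel)+10=o, l(cons)+7=s, a(vowel)+10=k, y(cons)+7=f.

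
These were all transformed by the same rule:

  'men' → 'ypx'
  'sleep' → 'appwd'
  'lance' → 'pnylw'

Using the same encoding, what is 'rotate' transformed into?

Read the word backwards and shift each letter +11.
Applying it to rotate: reverse → etator; then shift: e+11=p, t+11=e, a+11=l, t+11=e, o+11=z, r+11=c.

pelezc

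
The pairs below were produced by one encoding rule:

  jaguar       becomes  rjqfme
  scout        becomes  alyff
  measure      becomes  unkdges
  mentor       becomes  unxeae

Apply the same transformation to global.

ouymmy

Letter i (0-indexed) is shifted by i+8, so successive shifts are 8, 9, 10, ….
Applying it to global: g+8=o, l+9=u, o+10=y, b+11=m, a+12=m, l+13=y.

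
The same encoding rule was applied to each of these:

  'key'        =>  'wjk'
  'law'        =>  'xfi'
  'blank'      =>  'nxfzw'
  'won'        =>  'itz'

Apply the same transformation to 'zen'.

The shift depends on letter class: consonant k→w is +12, but vowel e→j is +5. The rule splits by letter class: vowels +5, consonants +12.
Applying it to zen: z(cons)+12=l, e(vowel)+5=j, n(cons)+12=z.

ljz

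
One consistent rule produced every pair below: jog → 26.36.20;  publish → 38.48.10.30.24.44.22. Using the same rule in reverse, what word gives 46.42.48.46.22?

j(#10)→26 and o(#15)→36: differences scale by 2, so n = 2·pos + 6. With a=1..z=26, the number is 2·pos + 6.
Undoing it on 46.42.48.46.22: 46→(46−6)÷2=20=t, 42→(42−6)÷2=18=r, 48→(48−6)÷2=21=u, 46→(46−6)÷2=20=t, 22→(22−6)÷2=8=h.

truth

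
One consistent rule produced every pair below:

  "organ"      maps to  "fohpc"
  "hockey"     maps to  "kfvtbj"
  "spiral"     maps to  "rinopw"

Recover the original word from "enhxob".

figure

o(14)→f(5) and r(17)→o(14) fit y≡3x+15 (mod 26); the inverse of 3 mod 26 is 9. Treating letters as 0–25, the rule is x ↦ 3x + 15 (mod 26).
Reversing it on enhxob: e(4)→9·(4−15)≡5=f; n(13)→9·(13−15)≡8=i; h(7)→9·(7−15)≡6=g; x(23)→9·(23−15)≡20=u; o(14)→9·(14−15)≡17=r; b(1)→9·(1−15)≡4=e (all mod 26).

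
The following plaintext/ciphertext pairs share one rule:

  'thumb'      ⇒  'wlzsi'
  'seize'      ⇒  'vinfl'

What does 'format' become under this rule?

In thumb: t→w is +3, h→l is +4, u→z is +5, m→s is +6 — the shift increases by 1 each position. Each letter shifts forward by (position + 3), i.e. 3, 4, 5, … — the shift grows by one for each successive letter.
On format: f+3=i, o+4=s, r+5=w, m+6=s, a+7=h, t+8=b.

iswshb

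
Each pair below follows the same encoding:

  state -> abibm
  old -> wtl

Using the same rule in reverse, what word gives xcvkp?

punch

Compare letters: s→a is +8, t→b is +8, a→i is +8 — a constant shift. It's a constant shift of +8 (ROT8).
Undoing it on xcvkp: x−8=p, c−8=u, v−8=n, k−8=c, p−8=h.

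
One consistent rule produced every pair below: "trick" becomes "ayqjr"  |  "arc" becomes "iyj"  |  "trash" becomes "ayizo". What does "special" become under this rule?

zwmjqis

The rule splits by letter class: vowels +8, consonants +7.
Applying it to special: s(cons)+7=z, p(cons)+7=w, e(vowel)+8=m, c(cons)+7=j, i(vowel)+8=q, a(vowel)+8=i, l(cons)+7=s.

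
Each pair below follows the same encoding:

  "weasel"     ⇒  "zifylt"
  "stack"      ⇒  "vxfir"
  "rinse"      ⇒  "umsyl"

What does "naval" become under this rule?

qeags

Letter i (0-indexed) is shifted by i+3, so successive shifts are 3, 4, 5, ….
On naval: n+3=q, a+4=e, v+5=a, a+6=g, l+7=s.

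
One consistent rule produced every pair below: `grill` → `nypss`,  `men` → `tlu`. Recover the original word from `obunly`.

hunger

Compare letters: g→n is +7, r→y is +7, i→p is +7 — a constant shift. Every letter moves 7 places later in the alphabet, wrapping around z→a.
Undoing it on obunly: o−7=h, b−7=u, u−7=n, n−7=g, l−7=e, y−7=r.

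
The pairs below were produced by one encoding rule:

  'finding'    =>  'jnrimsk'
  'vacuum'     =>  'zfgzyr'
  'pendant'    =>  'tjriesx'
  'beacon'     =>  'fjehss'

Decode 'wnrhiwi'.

A repeating key of period 2 is used — shifts +4, +5 over and over.
Reversing it on wnrhiwi: w−4=s, n−5=i, r−4=n, h−5=c, i−4=e, w−5=r, i−4=e.

sincere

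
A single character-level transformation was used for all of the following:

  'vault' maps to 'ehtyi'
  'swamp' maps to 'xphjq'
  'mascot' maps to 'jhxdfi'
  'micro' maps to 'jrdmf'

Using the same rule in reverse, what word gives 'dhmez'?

v(21)→e(4) and a(0)→h(7) fit y≡11x+7 (mod 26); the inverse of 11 mod 26 is 19. This is an affine cipher: with a=0,…,z=25, each position x becomes (11x+7) mod 26.
Undoing it on dhmez: d(3)→19·(3−7)≡2=c; h(7)→19·(7−7)≡0=a; m(12)→19·(12−7)≡17=r; e(4)→19·(4−7)≡21=v; z(25)→19·(25−7)≡4=e (all mod 26).

carve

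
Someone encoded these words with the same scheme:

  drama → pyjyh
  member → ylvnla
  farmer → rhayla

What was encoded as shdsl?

gauge

Shifts by position in drama: pos 0: d→p (+12), pos 1: r→y (+7), pos 2: a→j (+9), pos 3: m→y (+12), pos 4: a→h (+7) — repeating every 3. It's a Vigenère-style cipher with numeric key [12,7,9]: position i shifts by key[i mod 3].
Undoing it on shdsl: s−12=g, h−7=a, d−9=u, s−12=g, l−7=e.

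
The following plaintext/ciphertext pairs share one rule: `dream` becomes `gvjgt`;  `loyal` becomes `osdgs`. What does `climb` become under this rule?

Letter i (0-indexed) is shifted by i+3, so successive shifts are 3, 4, 5, ….
On climb: c+3=f, l+4=p, i+5=n, m+6=s, b+7=i.

fpnsi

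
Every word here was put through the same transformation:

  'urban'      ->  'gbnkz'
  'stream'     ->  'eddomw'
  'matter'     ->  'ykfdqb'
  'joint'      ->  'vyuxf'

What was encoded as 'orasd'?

The shifts repeat in a cycle of length 2: positions 0,1,… shift by +12, +10, then the pattern repeats.
Reversing it on orasd: o−12=c, r−10=h, a−12=o, s−10=i, d−12=r.

choir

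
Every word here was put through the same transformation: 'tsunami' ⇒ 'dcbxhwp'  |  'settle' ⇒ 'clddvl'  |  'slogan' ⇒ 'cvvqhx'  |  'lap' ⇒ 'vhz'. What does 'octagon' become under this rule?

The shift depends on letter class: consonant t→d is +10, but vowel u→b is +7. Two shifts are in play — +7 for a/e/i/o/u, +10 for every other letter.
For octagon: o(vowel)+7=v, c(cons)+10=m, t(cons)+10=d, a(vowel)+7=h, g(cons)+10=q, o(vowel)+7=v, n(cons)+10=x.

vmdhqvx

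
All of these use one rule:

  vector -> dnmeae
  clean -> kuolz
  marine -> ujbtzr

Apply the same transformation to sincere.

Each letter shifts forward by (position + 8), i.e. 8, 9, 10, … — the shift grows by one for each successive letter.
Applying it to sincere: s+8=a, i+9=r, n+10=x, c+11=n, e+12=q, r+13=e, e+14=s.

arxnqes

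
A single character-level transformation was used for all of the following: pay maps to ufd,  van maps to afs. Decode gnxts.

bison

Compare letters: p→u is +5, a→f is +5, y→d is +5 — a constant shift. This is a Caesar cipher with shift 5.
Reversing it on gnxts: g−5=b, n−5=i, x−5=s, t−5=o, s−5=n.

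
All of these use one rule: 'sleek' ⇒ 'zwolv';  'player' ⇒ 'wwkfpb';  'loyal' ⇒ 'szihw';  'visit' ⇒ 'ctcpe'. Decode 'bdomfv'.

useful

Shifts by position in sleek: pos 0: s→z (+7), pos 1: l→w (+11), pos 2: e→o (+10), pos 3: e→l (+7), pos 4: k→v (+11) — repeating every 3. It's a Vigenère-style cipher with numeric key [7,11,10]: position i shifts by key[i mod 3].
Reversing it on bdomfv: b−7=u, d−11=s, o−10=e, m−7=f, f−11=u, v−10=l.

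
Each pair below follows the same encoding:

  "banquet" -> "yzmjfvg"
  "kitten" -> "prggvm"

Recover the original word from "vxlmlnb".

economy

Each pair mirrors across the alphabet (b↔y, a↔z, n↔m): positions sum to 25. This is the alphabet-reversal cipher (Atbash): a becomes z, b becomes y, etc.
Reversing it on vxlmlnb: v↔e, x↔c, l↔o, m↔n, l↔o, n↔m, b↔y.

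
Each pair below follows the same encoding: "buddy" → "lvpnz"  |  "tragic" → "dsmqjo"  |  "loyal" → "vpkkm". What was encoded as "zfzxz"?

penny

Shifts by position in buddy: pos 0: b→l (+10), pos 1: u→v (+1), pos 2: d→p (+12), pos 3: d→n (+10), pos 4: y→z (+1) — repeating every 3. A repeating key of period 3 is used — shifts +10, +1, +12 over and over.
Undoing it on zfzxz: z−10=p, f−1=e, z−12=n, x−10=n, z−1=y.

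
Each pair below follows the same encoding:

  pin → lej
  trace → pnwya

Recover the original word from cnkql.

group

Compare letters: p→l is +22, i→e is +22, n→j is +22 — a constant shift. Each letter is shifted forward by 22 in the alphabet (a Caesar shift of +22).
Undoing it on cnkql: c−22=g, n−22=r, k−22=o, q−22=u, l−22=p.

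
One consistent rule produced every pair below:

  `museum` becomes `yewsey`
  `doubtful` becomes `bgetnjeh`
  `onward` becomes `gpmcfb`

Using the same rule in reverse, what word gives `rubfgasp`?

m(12)→y(24) and u(20)→e(4) fit y≡17x+2 (mod 26); the inverse of 17 mod 26 is 23. This is an affine cipher: with a=0,…,z=25, each position x becomes (17x+2) mod 26.
Decoding rubfgasp: r(17)→23·(17−2)≡7=h; u(20)→23·(20−2)≡24=y; b(1)→23·(1−2)≡3=d; f(5)→23·(5−2)≡17=r; g(6)→23·(6−2)≡14=o; a(0)→23·(0−2)≡6=g; s(18)→23·(18−2)≡4=e; p(15)→23·(15−2)≡13=n (all mod 26).

hydrogen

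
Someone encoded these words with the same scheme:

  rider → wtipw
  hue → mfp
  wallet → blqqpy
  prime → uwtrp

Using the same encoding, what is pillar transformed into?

utqqlw

The shift depends on letter class: consonant r→w is +5, but vowel i→t is +11. Two shifts are in play — +11 for a/e/i/o/u, +5 for every other letter.
Applying it to pillar: p(cons)+5=u, i(vowel)+11=t, l(cons)+5=q, l(cons)+5=q, a(vowel)+11=l, r(cons)+5=w.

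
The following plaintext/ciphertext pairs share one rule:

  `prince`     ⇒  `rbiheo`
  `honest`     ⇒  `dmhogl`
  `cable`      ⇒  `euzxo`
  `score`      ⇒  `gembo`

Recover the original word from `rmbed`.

porch

This is an affine cipher: with a=0,…,z=25, each position x becomes (5x+20) mod 26.
Undoing it on rmbed: r(17)→21·(17−20)≡15=p; m(12)→21·(12−20)≡14=o; b(1)→21·(1−20)≡17=r; e(4)→21·(4−20)≡2=c; d(3)→21·(3−20)≡7=h (all mod 26).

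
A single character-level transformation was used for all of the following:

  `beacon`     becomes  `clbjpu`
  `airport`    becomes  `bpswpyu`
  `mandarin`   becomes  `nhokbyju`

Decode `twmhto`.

splash

The shifts repeat in a cycle of length 2: positions 0,1,… shift by +1, +7, then the pattern repeats.
Undoing it on twmhto: t−1=s, w−7=p, m−1=l, h−7=a, t−1=s, o−7=h.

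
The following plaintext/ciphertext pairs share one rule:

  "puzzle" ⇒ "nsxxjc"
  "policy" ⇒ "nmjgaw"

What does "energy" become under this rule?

Compare letters: p→n is +24, u→s is +24, z→x is +24 — a constant shift. Every letter moves 24 places later in the alphabet, wrapping around z→a.
For energy: e+24=c, n+24=l, e+24=c, r+24=p, g+24=e, y+24=w.

clcpew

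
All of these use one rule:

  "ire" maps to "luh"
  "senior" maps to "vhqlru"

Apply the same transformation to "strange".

vwudqjh

It's a constant shift of +3 (ROT3).
On strange: s+3=v, t+3=w, r+3=u, a+3=d, n+3=q, g+3=j, e+3=h.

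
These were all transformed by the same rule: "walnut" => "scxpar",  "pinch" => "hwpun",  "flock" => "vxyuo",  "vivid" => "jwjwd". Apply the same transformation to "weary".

smczk

w(22)→s(18) and a(0)→c(2) fit y≡9x+2 (mod 26); the inverse of 9 mod 26 is 3. Each letter's alphabet position (a=0..z=25) is mapped through 9·x+2 mod 26 — an affine cipher.
Applying it to weary: w(22)→9·22+2≡18=s; e(4)→9·4+2≡12=m; a(0)→9·0+2≡2=c; r(17)→9·17+2≡25=z; y(24)→9·24+2≡10=k (all mod 26).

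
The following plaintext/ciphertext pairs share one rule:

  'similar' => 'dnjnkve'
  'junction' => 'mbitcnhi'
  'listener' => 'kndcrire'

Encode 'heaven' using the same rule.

s(18)→d(3) and i(8)→n(13) fit y≡25x+21 (mod 26); the inverse of 25 mod 26 is 25. Treating letters as 0–25, the rule is x ↦ 25x + 21 (mod 26).
Applying it to heaven: h(7)→25·7+21≡14=o; e(4)→25·4+21≡17=r; a(0)→25·0+21≡21=v; v(21)→25·21+21≡0=a; e(4)→25·4+21≡17=r; n(13)→25·13+21≡8=i (all mod 26).

orvari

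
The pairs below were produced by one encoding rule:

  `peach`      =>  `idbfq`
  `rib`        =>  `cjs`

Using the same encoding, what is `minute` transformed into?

The output letters match the input read backwards, each shifted +1: peach reversed is hcaep. Read the word backwards and shift each letter +1.
On minute: reverse → etunim; then shift: e+1=f, t+1=u, u+1=v, n+1=o, i+1=j, m+1=n.

fuvojn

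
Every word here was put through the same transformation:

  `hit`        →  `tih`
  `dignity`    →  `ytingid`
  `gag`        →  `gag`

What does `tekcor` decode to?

The output letters match the input read backwards: hit reversed is tih. It's just the letters in reverse order.
Reversing it on tekcor: then reverse → rocket.

rocket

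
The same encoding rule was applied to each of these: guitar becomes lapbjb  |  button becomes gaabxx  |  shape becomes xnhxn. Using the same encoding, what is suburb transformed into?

The shift increases by 1 at each position, starting from +5: 5, 6, 7, ….
Applying it to suburb: s+5=x, u+6=a, b+7=i, u+8=c, r+9=a, b+10=l.

xaical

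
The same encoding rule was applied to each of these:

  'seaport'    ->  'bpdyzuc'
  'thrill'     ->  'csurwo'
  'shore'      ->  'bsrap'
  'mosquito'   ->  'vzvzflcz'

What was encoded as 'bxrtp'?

The shifts repeat in a cycle of length 3: positions 0,1,… shift by +9, +11, +3, then the pattern repeats.
Reversing it on bxrtp: b−9=s, x−11=m, r−3=o, t−9=k, p−11=e.

smoke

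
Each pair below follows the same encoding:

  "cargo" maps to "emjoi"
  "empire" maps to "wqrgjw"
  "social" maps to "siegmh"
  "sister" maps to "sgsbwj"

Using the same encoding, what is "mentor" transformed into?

qwzbij

c(2)→e(4) and a(0)→m(12) fit y≡9x+12 (mod 26); the inverse of 9 mod 26 is 3. This is an affine cipher: with a=0,…,z=25, each position x becomes (9x+12) mod 26.
For mentor: m(12)→9·12+12≡16=q; e(4)→9·4+12≡22=w; n(13)→9·13+12≡25=z; t(19)→9·19+12≡1=b; o(14)→9·14+12≡8=i; r(17)→9·17+12≡9=j (all mod 26).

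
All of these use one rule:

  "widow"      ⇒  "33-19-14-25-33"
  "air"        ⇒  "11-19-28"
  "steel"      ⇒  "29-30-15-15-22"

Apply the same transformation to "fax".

The number is (letter's place in the alphabet, a=1) + 10.
On fax: f=6→16, a=1→11, x=24→34.

16-11-34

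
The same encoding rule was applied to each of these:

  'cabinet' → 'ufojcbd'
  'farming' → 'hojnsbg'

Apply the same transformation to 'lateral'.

The output letters match the input read backwards, each shifted +1: cabinet reversed is tenibac. The word is reversed, then every letter is shifted forward by 1.
On lateral: reverse → laretal; then shift: l+1=m, a+1=b, r+1=s, e+1=f, t+1=u, a+1=b, l+1=m.

mbsfubm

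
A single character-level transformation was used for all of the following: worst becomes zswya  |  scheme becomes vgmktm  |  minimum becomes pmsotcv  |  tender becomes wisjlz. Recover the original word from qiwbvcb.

nervous

In worst: w→z is +3, o→s is +4, r→w is +5, s→y is +6 — the shift increases by 1 each position. Letter i (0-indexed) is shifted by i+3, so successive shifts are 3, 4, 5, ….
Decoding qiwbvcb: q−3=n, i−4=e, w−5=r, b−6=v, v−7=o, c−8=u, b−9=s.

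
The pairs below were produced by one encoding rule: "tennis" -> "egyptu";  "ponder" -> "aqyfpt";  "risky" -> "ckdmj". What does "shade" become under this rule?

djlfp

Shifts by position in tennis: pos 0: t→e (+11), pos 1: e→g (+2), pos 2: n→y (+11), pos 3: n→p (+2) — repeating every 2. A repeating key of period 2 is used — shifts +11, +2 over and over.
On shade: s+11=d, h+2=j, a+11=l, d+2=f, e+11=p.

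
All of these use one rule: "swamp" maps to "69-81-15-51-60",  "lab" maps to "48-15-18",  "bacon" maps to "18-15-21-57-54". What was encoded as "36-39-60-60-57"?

hippo

Each letter becomes 3×(its alphabet position, a=1..z=26) + 12.
Undoing it on 36-39-60-60-57: 36→(36−12)÷3=8=h, 39→(39−12)÷3=9=i, 60→(60−12)÷3=16=p, 60→(60−12)÷3=16=p, 57→(57−12)÷3=15=o.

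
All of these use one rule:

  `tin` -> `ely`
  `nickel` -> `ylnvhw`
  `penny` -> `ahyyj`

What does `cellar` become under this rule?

nhwwdc

The rule splits by letter class: vowels +3, consonants +11.
For cellar: c(cons)+11=n, e(vowel)+3=h, l(cons)+11=w, l(cons)+11=w, a(vowel)+3=d, r(cons)+11=c.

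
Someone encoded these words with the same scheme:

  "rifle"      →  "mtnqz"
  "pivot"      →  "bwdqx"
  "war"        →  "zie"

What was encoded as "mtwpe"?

whole

The output letters match the input read backwards, each shifted +8: rifle reversed is elfir. Two steps: reverse the string, then apply a Caesar shift of +8.
Undoing it on mtwpe: shift back: m−8=e, t−8=l, w−8=o, p−8=h, e−8=w → elohw; then reverse → whole.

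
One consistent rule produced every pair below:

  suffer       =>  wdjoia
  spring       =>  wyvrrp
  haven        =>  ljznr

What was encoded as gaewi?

crane

The shifts repeat in a cycle of length 2: positions 0,1,… shift by +4, +9, then the pattern repeats.
Reversing it on gaewi: g−4=c, a−9=r, e−4=a, w−9=n, i−4=e.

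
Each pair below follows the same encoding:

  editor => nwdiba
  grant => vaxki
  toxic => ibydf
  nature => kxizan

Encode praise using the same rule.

saxdrn

e(4)→n(13) and d(3)→w(22) fit y≡17x+23 (mod 26); the inverse of 17 mod 26 is 23. Treating letters as 0–25, the rule is x ↦ 17x + 23 (mod 26).
Applying it to praise: p(15)→17·15+23≡18=s; r(17)→17·17+23≡0=a; a(0)→17·0+23≡23=x; i(8)→17·8+23≡3=d; s(18)→17·18+23≡17=r; e(4)→17·4+23≡13=n (all mod 26).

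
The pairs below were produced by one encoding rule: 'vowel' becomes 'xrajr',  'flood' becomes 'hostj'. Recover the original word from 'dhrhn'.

bench

Letter i (0-indexed) is shifted by i+2, so successive shifts are 2, 3, 4, ….
Decoding dhrhn: d−2=b, h−3=e, r−4=n, h−5=c, n−6=h.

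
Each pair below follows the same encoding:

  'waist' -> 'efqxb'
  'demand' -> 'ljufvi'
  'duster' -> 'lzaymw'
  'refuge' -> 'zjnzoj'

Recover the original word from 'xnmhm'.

piece

Shifts by position in waist: pos 0: w→e (+8), pos 1: a→f (+5), pos 2: i→q (+8), pos 3: s→x (+5) — repeating every 2. A repeating key of period 2 is used — shifts +8, +5 over and over.
Reversing it on xnmhm: x−8=p, n−5=i, m−8=e, h−5=c, m−8=e.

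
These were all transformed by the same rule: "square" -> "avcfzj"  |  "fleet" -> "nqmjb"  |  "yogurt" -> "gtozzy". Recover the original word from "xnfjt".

A repeating key of period 2 is used — shifts +8, +5 over and over.
Undoing it on xnfjt: x−8=p, n−5=i, f−8=x, j−5=e, t−8=l.

pixel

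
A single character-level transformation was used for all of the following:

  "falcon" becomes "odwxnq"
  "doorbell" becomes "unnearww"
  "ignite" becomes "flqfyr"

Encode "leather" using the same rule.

wrdyire

f(5)→o(14) and a(0)→d(3) fit y≡23x+3 (mod 26); the inverse of 23 mod 26 is 17. This is an affine cipher: with a=0,…,z=25, each position x becomes (23x+3) mod 26.
For leather: l(11)→23·11+3≡22=w; e(4)→23·4+3≡17=r; a(0)→23·0+3≡3=d; t(19)→23·19+3≡24=y; h(7)→23·7+3≡8=i; e(4)→23·4+3≡17=r; r(17)→23·17+3≡4=e (all mod 26).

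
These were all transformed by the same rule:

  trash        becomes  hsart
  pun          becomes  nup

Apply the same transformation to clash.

The output letters match the input read backwards: trash reversed is hsart. The word is simply reversed.
For clash: reverse → hsalc.

hsalc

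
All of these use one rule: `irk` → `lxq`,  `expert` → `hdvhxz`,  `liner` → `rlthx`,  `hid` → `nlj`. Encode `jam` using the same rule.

The shift depends on letter class: consonant r→x is +6, but vowel i→l is +3. Two shifts are in play — +3 for a/e/i/o/u, +6 for every other letter.
On jam: j(cons)+6=p, a(vowel)+3=d, m(cons)+6=s.

pds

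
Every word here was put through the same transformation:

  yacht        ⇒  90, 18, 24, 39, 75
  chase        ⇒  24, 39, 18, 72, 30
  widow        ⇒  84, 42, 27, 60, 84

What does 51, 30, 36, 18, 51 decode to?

y(#25)→90 and a(#1)→18: differences scale by 3, so n = 3·pos + 15. The formula is n = 3×(alphabet index, a=1) + 15.
Reversing it on 51, 30, 36, 18, 51: 51→(51−15)÷3=12=l, 30→(30−15)÷3=5=e, 36→(36−15)÷3=7=g, 18→(18−15)÷3=1=a, 51→(51−15)÷3=12=l.

legal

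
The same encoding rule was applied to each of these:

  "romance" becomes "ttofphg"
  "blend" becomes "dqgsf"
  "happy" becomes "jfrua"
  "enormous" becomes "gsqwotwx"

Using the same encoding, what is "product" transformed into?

rwqiwhv

Shifts by position in romance: pos 0: r→t (+2), pos 1: o→t (+5), pos 2: m→o (+2), pos 3: a→f (+5) — repeating every 2. A repeating key of period 2 is used — shifts +2, +5 over and over.
For product: p+2=r, r+5=w, o+2=q, d+5=i, u+2=w, c+5=h, t+2=v.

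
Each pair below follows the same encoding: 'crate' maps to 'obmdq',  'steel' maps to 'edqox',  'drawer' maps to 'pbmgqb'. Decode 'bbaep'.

It's a Vigenère-style cipher with numeric key [12,10]: position i shifts by key[i mod 2].
Decoding bbaep: b−12=p, b−10=r, a−12=o, e−10=u, p−12=d.

proud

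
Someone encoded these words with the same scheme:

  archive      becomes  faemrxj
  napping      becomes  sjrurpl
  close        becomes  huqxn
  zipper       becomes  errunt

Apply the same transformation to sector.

Shifts by position in archive: pos 0: a→f (+5), pos 1: r→a (+9), pos 2: c→e (+2), pos 3: h→m (+5), pos 4: i→r (+9), pos 5: v→x (+2) — repeating every 3. The shifts repeat in a cycle of length 3: positions 0,1,… shift by +5, +9, +2, then the pattern repeats.
Applying it to sector: s+5=x, e+9=n, c+2=e, t+5=y, o+9=x, r+2=t.

xneyxt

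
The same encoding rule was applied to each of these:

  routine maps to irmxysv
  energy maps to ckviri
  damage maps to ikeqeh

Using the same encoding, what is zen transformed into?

rid

The output letters match the input read backwards, each shifted +4: routine reversed is enituor. Two steps: reverse the string, then apply a Caesar shift of +4.
Applying it to zen: reverse → nez; then shift: n+4=r, e+4=i, z+4=d.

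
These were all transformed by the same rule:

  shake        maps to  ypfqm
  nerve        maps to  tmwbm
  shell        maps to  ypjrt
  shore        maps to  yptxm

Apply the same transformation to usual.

Shifts by position in shake: pos 0: s→y (+6), pos 1: h→p (+8), pos 2: a→f (+5), pos 3: k→q (+6), pos 4: e→m (+8) — repeating every 3. It's a Vigenère-style cipher with numeric key [6,8,5]: position i shifts by key[i mod 3].
For usual: u+6=a, s+8=a, u+5=z, a+6=g, l+8=t.

aazgt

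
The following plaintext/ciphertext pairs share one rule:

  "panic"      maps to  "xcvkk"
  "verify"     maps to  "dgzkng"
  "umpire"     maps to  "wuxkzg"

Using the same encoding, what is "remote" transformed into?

zguqbg

The rule splits by letter class: vowels +2, consonants +8.
Applying it to remote: r(cons)+8=z, e(vowel)+2=g, m(cons)+8=u, o(vowel)+2=q, t(cons)+8=b, e(vowel)+2=g.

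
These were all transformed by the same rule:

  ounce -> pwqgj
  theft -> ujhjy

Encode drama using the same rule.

Each letter shifts forward by (position + 1), i.e. 1, 2, 3, … — the shift grows by one for each successive letter.
On drama: d+1=e, r+2=t, a+3=d, m+4=q, a+5=f.

etdqf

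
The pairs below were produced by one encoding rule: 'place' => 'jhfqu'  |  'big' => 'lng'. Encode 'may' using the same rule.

dfr

The output letters match the input read backwards, each shifted +5: place reversed is ecalp. Read the word backwards and shift each letter +5.
For may: reverse → yam; then shift: y+5=d, a+5=f, m+5=r.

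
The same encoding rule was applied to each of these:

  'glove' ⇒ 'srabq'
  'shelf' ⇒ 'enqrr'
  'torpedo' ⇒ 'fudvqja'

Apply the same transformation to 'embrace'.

Shifts by position in glove: pos 0: g→s (+12), pos 1: l→r (+6), pos 2: o→a (+12), pos 3: v→b (+6) — repeating every 2. The shifts repeat in a cycle of length 2: positions 0,1,… shift by +12, +6, then the pattern repeats.
Applying it to embrace: e+12=q, m+6=s, b+12=n, r+6=x, a+12=m, c+6=i, e+12=q.

qsnxmiq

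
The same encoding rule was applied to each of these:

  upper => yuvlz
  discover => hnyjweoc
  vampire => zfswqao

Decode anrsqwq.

willing

In upper: u→y is +4, p→u is +5, p→v is +6, e→l is +7 — the shift increases by 1 each position. Each letter shifts forward by (position + 4), i.e. 4, 5, 6, … — the shift grows by one for each successive letter.
Decoding anrsqwq: a−4=w, n−5=i, r−6=l, s−7=l, q−8=i, w−9=n, q−10=g.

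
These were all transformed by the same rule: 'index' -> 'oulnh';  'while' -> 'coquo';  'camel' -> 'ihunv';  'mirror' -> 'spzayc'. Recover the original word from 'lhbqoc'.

Letter i (0-indexed) is shifted by i+6, so successive shifts are 6, 7, 8, ….
Reversing it on lhbqoc: l−6=f, h−7=a, b−8=t, q−9=h, o−10=e, c−11=r.

father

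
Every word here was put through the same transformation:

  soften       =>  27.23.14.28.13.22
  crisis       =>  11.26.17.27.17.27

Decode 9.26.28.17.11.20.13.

s is letter #19 and maps to 27: an offset of 8. The number is (letter's place in the alphabet, a=1) + 8.
Reversing it on 9.26.28.17.11.20.13: 9→(9−8)÷1=1=a, 26→(26−8)÷1=18=r, 28→(28−8)÷1=20=t, 17→(17−8)÷1=9=i, 11→(11−8)÷1=3=c, 20→(20−8)÷1=12=l, 13→(13−8)÷1=5=e.

article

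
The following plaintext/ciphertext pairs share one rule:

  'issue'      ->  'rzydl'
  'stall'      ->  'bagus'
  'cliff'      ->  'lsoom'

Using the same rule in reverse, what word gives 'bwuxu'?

spoon

A repeating key of period 3 is used — shifts +9, +7, +6 over and over.
Undoing it on bwuxu: b−9=s, w−7=p, u−6=o, x−9=o, u−7=n.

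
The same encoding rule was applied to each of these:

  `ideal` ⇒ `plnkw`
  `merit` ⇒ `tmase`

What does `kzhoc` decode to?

Letter i (0-indexed) is shifted by i+7, so successive shifts are 7, 8, 9, ….
Decoding kzhoc: k−7=d, z−8=r, h−9=y, o−10=e, c−11=r.

dryer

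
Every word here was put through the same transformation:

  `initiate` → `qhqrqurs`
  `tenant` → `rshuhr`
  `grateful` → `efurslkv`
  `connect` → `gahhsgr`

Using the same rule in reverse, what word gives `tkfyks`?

pursue

Treating letters as 0–25, the rule is x ↦ 19x + 20 (mod 26).
Undoing it on tkfyks: t(19)→11·(19−20)≡15=p; k(10)→11·(10−20)≡20=u; f(5)→11·(5−20)≡17=r; y(24)→11·(24−20)≡18=s; k(10)→11·(10−20)≡20=u; s(18)→11·(18−20)≡4=e (all mod 26).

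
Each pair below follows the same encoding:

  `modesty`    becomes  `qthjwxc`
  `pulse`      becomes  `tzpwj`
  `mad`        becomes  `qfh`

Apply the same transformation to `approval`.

The rule splits by letter class: vowels +5, consonants +4.
On approval: a(vowel)+5=f, p(cons)+4=t, p(cons)+4=t, r(cons)+4=v, o(vowel)+5=t, v(cons)+4=z, a(vowel)+5=f, l(cons)+4=p.

fttvtzfp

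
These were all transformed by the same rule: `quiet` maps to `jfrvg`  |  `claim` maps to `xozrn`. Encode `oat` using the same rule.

Letters are reflected about the middle of the alphabet (position → 25−position): Atbash.
For oat: o↔l, a↔z, t↔g.

lzg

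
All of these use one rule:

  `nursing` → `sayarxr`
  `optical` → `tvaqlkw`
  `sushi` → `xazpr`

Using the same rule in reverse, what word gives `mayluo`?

hurdle

Letter i (0-indexed) is shifted by i+5, so successive shifts are 5, 6, 7, ….
Decoding mayluo: m−5=h, a−6=u, y−7=r, l−8=d, u−9=l, o−10=e.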